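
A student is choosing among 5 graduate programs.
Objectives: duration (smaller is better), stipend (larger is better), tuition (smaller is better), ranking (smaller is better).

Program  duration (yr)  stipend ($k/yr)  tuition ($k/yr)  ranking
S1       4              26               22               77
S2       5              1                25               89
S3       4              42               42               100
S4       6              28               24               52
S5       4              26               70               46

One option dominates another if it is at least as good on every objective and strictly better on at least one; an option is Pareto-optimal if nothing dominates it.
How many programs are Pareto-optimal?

4

S1: not dominated (best tuition).
S2: dominated by S1 (duration 4≤5, stipend 26≥1, tuition 22≤25, ranking 77≤89).
S3: not dominated (best stipend).
S4: not dominated.
S5: not dominated (best ranking).
Pareto-optimal: S1, S3, S4, S5 → 4.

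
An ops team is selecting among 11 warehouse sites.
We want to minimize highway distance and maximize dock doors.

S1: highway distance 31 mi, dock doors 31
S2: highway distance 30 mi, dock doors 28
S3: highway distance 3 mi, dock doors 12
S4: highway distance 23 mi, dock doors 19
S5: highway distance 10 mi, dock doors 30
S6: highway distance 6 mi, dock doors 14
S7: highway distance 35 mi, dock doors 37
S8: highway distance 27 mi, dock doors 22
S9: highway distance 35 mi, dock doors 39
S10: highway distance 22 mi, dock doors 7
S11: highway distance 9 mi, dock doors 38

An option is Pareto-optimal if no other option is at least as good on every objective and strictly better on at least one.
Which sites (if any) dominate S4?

S5: highway distance 10≤23, dock doors 30≥19 — dominates S4.
S11: highway distance 9≤23, dock doors 38≥19 — dominates S4.
Others (S1, S2, S3, S6, S7, S8, S9, S10) are each worse than S4 on at least one objective.

S5, S11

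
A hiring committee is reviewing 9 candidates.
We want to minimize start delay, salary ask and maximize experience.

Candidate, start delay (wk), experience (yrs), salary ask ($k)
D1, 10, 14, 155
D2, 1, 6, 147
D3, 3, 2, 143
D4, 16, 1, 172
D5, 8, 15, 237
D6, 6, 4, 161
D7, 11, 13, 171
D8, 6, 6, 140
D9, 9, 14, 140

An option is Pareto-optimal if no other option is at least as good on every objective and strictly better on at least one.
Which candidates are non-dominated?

D1: dominated by D9 (start delay 9≤10, experience 14≥14, salary ask 140≤155).
D2: not dominated (best start delay).
D3: not dominated.
D4: dominated by D1 (start delay 10≤16, experience 14≥1, salary ask 155≤172).
D5: not dominated (best experience).
D6: dominated by D2 (start delay 1≤6, experience 6≥4, salary ask 147≤161).
D7: dominated by D1 (start delay 10≤11, experience 14≥13, salary ask 155≤171).
D8: not dominated.
D9: not dominated.

D2, D3, D5, D8, D9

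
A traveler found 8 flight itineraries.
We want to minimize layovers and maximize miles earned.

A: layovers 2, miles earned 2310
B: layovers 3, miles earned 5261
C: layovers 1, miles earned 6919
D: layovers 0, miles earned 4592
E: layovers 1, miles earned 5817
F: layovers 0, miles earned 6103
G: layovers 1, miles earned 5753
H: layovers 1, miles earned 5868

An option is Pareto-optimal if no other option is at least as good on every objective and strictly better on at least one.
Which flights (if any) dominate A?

C: layovers 1≤2, miles earned 6919≥2310 — dominates A.
D: layovers 0≤2, miles earned 4592≥2310 — dominates A.
E: layovers 1≤2, miles earned 5817≥2310 — dominates A.
F: layovers 0≤2, miles earned 6103≥2310 — dominates A.
G: layovers 1≤2, miles earned 5753≥2310 — dominates A.
H: layovers 1≤2, miles earned 5868≥2310 — dominates A.
Others (B) are each worse than A on at least one objective.

C, D, E, F, G, H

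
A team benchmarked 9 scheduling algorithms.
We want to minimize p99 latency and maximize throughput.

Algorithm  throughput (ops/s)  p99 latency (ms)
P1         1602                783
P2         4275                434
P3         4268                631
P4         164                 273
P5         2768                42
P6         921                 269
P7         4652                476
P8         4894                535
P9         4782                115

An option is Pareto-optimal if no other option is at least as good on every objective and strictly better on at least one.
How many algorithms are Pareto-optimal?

3

P1: dominated by P2 (throughput 4275≥1602, p99 latency 434≤783).
P2: dominated by P9 (throughput 4782≥4275, p99 latency 115≤434).
P3: dominated by P2 (throughput 4275≥4268, p99 latency 434≤631).
P4: dominated by P5 (throughput 2768≥164, p99 latency 42≤273).
P5: not dominated (best p99 latency).
P6: dominated by P5 (throughput 2768≥921, p99 latency 42≤269).
P7: dominated by P9 (throughput 4782≥4652, p99 latency 115≤476).
P8: not dominated (best throughput).
P9: not dominated.
Pareto-optimal: P5, P8, P9 → 3.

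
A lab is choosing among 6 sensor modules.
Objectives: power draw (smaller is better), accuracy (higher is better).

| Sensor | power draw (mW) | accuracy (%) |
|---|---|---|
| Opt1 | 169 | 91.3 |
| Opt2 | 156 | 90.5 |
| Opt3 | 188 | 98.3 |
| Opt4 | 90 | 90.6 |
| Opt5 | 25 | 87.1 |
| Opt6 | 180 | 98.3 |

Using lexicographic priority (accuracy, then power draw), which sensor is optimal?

Opt6

First maximize accuracy: best is 98.3, kept {Opt3, Opt6}.
Then minimize power draw: best is 180, kept {Opt6}.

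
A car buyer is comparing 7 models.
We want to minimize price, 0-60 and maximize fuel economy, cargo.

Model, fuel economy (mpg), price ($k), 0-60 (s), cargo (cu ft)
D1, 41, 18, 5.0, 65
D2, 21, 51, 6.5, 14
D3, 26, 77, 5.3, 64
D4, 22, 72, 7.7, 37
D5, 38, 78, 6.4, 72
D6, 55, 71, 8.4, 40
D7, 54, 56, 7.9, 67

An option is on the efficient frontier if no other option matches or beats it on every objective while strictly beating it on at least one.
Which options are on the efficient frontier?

D1, D5, D6, D7

D1: not dominated (best price).
D2: dominated by D1 (fuel economy 41≥21, price 18≤51, 0-60 5.0≤6.5, cargo 65≥14).
D3: dominated by D1 (fuel economy 41≥26, price 18≤77, 0-60 5.0≤5.3, cargo 65≥64).
D4: dominated by D1 (fuel economy 41≥22, price 18≤72, 0-60 5.0≤7.7, cargo 65≥37).
D5: not dominated (best cargo).
D6: not dominated (best fuel economy).
D7: not dominated.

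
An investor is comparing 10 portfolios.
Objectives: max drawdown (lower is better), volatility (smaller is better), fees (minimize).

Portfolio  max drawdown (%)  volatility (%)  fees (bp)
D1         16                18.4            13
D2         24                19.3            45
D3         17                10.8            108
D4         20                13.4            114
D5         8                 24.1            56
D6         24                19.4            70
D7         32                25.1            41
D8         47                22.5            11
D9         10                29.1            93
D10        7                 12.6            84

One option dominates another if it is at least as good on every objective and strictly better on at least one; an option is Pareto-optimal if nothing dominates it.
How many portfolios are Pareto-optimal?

D1: not dominated.
D2: dominated by D1 (max drawdown 16≤24, volatility 18.4≤19.3, fees 13≤45).
D3: not dominated (best volatility).
D4: dominated by D3 (max drawdown 17≤20, volatility 10.8≤13.4, fees 108≤114).
D5: not dominated.
D6: dominated by D1 (max drawdown 16≤24, volatility 18.4≤19.4, fees 13≤70).
D7: dominated by D1 (max drawdown 16≤32, volatility 18.4≤25.1, fees 13≤41).
D8: not dominated (best fees).
D9: dominated by D5 (max drawdown 8≤10, volatility 24.1≤29.1, fees 56≤93).
D10: not dominated (best max drawdown).
Pareto-optimal: D1, D3, D5, D8, D10 → 5.

5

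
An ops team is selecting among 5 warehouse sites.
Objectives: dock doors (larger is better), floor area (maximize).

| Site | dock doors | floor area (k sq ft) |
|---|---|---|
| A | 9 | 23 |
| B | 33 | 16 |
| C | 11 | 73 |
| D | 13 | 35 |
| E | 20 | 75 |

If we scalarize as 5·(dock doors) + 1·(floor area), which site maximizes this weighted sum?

B

A: 5·9 + 1·23 = 68
B: 5·33 + 1·16 = 181
C: 5·11 + 1·73 = 128
D: 5·13 + 1·35 = 100
E: 5·20 + 1·75 = 175
Highest: B at 181.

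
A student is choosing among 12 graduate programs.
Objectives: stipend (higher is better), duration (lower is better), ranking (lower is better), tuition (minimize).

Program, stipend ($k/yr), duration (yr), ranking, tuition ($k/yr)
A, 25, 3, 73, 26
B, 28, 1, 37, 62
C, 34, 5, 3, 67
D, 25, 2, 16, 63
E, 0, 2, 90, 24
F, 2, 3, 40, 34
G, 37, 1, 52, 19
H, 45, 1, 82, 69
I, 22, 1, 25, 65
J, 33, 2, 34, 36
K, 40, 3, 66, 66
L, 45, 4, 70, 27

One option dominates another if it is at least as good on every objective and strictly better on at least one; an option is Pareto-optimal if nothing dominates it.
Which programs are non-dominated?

A: dominated by G (stipend 37≥25, duration 1≤3, ranking 52≤73, tuition 19≤26).
B: not dominated.
C: not dominated (best ranking).
D: not dominated.
E: dominated by G (stipend 37≥0, duration 1≤2, ranking 52≤90, tuition 19≤24).
F: not dominated.
G: not dominated (best tuition).
H: not dominated.
I: not dominated.
J: not dominated.
K: not dominated.
L: not dominated.

B, C, D, F, G, H, I, J, K, L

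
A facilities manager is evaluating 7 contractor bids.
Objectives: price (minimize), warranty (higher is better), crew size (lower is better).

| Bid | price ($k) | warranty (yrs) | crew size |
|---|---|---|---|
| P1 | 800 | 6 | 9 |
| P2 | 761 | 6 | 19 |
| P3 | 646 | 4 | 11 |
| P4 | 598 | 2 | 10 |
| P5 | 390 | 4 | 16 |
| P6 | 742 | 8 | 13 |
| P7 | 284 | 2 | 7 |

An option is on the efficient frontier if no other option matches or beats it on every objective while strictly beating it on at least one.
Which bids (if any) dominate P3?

none

P1: worse on price (800 vs 646).
P2: worse on price (761 vs 646).
P4: worse on warranty (2 vs 4).
P5: worse on crew size (16 vs 11).
P6: worse on price (742 vs 646).
P7: worse on warranty (2 vs 4).
No option dominates P3.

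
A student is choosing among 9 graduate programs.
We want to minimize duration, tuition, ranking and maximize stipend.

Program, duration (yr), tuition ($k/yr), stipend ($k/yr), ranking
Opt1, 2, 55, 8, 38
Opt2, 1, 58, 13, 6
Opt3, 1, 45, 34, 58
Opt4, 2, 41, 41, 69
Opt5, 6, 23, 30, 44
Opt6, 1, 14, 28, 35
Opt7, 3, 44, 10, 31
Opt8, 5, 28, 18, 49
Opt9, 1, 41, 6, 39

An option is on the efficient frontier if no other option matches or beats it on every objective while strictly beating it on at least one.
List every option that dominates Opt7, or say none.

none

Opt1: worse on tuition (55 vs 44).
Opt2: worse on tuition (58 vs 44).
Opt3: worse on tuition (45 vs 44).
Opt4: worse on ranking (69 vs 31).
Opt5: worse on duration (6 vs 3).
Opt6: worse on ranking (35 vs 31).
Opt8: worse on duration (5 vs 3).
Opt9: worse on stipend (6 vs 10).
No option dominates Opt7.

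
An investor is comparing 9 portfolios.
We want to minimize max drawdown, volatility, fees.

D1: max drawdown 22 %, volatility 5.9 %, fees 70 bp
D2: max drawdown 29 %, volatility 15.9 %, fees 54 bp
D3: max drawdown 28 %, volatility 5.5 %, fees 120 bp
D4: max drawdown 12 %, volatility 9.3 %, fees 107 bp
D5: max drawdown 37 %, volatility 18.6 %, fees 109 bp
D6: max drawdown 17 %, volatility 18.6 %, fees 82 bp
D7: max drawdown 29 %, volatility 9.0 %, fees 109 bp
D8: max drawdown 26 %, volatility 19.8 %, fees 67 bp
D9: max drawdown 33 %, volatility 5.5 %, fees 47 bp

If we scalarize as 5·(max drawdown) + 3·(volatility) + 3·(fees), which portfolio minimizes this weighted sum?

D9

D1: 5·22 + 3·5.9 + 3·70 = 337.7
D2: 5·29 + 3·15.9 + 3·54 = 354.7
D3: 5·28 + 3·5.5 + 3·120 = 516.5
D4: 5·12 + 3·9.3 + 3·107 = 408.9
D5: 5·37 + 3·18.6 + 3·109 = 567.8
D6: 5·17 + 3·18.6 + 3·82 = 386.8
D7: 5·29 + 3·9.0 + 3·109 = 499.0
D8: 5·26 + 3·19.8 + 3·67 = 390.4
D9: 5·33 + 3·5.5 + 3·47 = 322.5
Lowest: D9 at 322.5.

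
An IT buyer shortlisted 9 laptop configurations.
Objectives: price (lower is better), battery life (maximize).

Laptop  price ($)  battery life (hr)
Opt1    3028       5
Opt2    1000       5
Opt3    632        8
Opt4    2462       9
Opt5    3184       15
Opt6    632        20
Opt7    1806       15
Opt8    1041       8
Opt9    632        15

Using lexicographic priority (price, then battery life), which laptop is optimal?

First minimize price: best is 632, kept {Opt3, Opt6, Opt9}.
Then maximize battery life: best is 20, kept {Opt6}.

Opt6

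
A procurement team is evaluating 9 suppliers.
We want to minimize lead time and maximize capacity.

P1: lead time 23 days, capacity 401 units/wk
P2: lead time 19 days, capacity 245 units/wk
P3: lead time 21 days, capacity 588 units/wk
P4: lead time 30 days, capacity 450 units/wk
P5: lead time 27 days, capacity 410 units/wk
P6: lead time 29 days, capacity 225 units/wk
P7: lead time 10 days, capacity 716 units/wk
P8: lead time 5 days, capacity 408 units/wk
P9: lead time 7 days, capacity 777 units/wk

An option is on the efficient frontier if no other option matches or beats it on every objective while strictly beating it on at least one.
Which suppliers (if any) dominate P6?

P1: lead time 23≤29, capacity 401≥225 — dominates P6.
P2: lead time 19≤29, capacity 245≥225 — dominates P6.
P3: lead time 21≤29, capacity 588≥225 — dominates P6.
P5: lead time 27≤29, capacity 410≥225 — dominates P6.
P7: lead time 10≤29, capacity 716≥225 — dominates P6.
P8: lead time 5≤29, capacity 408≥225 — dominates P6.
P9: lead time 7≤29, capacity 777≥225 — dominates P6.
Others (P4) are each worse than P6 on at least one objective.

P1, P2, P3, P5, P7, P8, P9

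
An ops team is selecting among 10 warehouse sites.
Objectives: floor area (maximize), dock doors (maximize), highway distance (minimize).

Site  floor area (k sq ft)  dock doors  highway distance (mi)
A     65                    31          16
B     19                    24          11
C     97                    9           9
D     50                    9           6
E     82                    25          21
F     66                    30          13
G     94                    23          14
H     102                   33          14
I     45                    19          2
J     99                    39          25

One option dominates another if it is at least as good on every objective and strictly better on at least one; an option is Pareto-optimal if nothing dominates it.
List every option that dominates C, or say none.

none

A: worse on floor area (65 vs 97).
B: worse on floor area (19 vs 97).
D: worse on floor area (50 vs 97).
E: worse on floor area (82 vs 97).
F: worse on floor area (66 vs 97).
G: worse on floor area (94 vs 97).
H: worse on highway distance (14 vs 9).
I: worse on floor area (45 vs 97).
J: worse on highway distance (25 vs 9).
No option dominates C.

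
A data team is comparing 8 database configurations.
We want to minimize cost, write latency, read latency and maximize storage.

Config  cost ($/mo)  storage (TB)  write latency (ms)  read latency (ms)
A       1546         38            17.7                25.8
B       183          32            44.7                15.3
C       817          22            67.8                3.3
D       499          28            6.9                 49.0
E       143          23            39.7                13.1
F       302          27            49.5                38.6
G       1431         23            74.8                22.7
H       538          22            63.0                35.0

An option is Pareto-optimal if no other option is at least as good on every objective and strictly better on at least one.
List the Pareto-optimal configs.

A, B, C, D, E

A: not dominated (best storage).
B: not dominated.
C: not dominated (best read latency).
D: not dominated (best write latency).
E: not dominated (best cost).
F: dominated by B (cost 183≤302, storage 32≥27, write latency 44.7≤49.5, read latency 15.3≤38.6).
G: dominated by B (cost 183≤1431, storage 32≥23, write latency 44.7≤74.8, read latency 15.3≤22.7).
H: dominated by B (cost 183≤538, storage 32≥22, write latency 44.7≤63.0, read latency 15.3≤35.0).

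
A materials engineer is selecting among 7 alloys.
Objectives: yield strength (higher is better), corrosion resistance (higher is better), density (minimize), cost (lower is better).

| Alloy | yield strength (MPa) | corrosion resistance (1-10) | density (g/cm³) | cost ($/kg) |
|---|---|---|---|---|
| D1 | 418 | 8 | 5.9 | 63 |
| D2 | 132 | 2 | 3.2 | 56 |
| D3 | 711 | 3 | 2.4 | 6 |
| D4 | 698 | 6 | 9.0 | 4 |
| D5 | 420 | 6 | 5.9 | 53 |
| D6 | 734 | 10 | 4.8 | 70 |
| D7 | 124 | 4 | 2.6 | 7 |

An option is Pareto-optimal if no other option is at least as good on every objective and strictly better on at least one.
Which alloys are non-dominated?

D1: not dominated.
D2: dominated by D3 (yield strength 711≥132, corrosion resistance 3≥2, density 2.4≤3.2, cost 6≤56).
D3: not dominated (best density).
D4: not dominated (best cost).
D5: not dominated.
D6: not dominated (best yield strength).
D7: not dominated.

D1, D3, D4, D5, D6, D7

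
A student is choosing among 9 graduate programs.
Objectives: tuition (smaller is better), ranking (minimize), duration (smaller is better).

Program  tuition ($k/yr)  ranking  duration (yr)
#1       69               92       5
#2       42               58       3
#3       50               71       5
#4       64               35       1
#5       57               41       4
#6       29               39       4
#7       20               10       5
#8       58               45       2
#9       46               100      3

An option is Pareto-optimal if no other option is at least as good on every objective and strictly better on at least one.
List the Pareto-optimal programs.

#1: dominated by #2 (tuition 42≤69, ranking 58≤92, duration 3≤5).
#2: not dominated.
#3: dominated by #2 (tuition 42≤50, ranking 58≤71, duration 3≤5).
#4: not dominated (best duration).
#5: dominated by #6 (tuition 29≤57, ranking 39≤41, duration 4≤4).
#6: not dominated.
#7: not dominated (best tuition).
#8: not dominated.
#9: dominated by #2 (tuition 42≤46, ranking 58≤100, duration 3≤3).

#2, #4, #6, #7, #8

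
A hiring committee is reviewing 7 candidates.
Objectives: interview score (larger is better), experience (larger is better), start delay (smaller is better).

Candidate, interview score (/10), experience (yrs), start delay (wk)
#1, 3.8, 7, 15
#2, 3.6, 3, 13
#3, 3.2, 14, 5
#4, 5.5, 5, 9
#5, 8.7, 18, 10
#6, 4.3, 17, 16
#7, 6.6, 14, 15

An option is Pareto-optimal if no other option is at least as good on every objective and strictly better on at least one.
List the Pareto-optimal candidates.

#1: dominated by #5 (interview score 8.7≥3.8, experience 18≥7, start delay 10≤15).
#2: dominated by #4 (interview score 5.5≥3.6, experience 5≥3, start delay 9≤13).
#3: not dominated (best start delay).
#4: not dominated.
#5: not dominated (best interview score).
#6: dominated by #5 (interview score 8.7≥4.3, experience 18≥17, start delay 10≤16).
#7: dominated by #5 (interview score 8.7≥6.6, experience 18≥14, start delay 10≤15).

#3, #4, #5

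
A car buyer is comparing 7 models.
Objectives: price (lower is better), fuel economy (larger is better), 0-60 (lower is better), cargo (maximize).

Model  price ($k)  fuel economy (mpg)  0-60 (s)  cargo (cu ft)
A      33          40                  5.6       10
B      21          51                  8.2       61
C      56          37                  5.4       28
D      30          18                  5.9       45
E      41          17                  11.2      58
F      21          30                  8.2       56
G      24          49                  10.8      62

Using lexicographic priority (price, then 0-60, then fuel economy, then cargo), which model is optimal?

B

First minimize price: best is 21, kept {B, F}.
Then minimize 0-60: best is 8.2, kept {B, F}.
Then maximize fuel economy: best is 51, kept {B}.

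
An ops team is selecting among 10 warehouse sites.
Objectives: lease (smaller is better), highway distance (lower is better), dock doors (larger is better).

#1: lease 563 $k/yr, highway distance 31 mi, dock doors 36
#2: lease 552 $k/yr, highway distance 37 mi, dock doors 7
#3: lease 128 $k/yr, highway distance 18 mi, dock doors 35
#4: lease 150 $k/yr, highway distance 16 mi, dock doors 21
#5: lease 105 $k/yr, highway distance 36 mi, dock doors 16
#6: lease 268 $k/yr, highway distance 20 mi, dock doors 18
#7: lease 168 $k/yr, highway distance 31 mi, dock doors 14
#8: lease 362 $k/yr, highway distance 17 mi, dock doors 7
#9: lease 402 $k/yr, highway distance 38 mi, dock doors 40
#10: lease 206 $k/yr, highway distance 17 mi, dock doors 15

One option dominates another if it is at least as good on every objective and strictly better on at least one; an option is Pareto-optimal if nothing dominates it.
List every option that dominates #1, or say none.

none

#2: worse on highway distance (37 vs 31).
#3: worse on dock doors (35 vs 36).
#4: worse on dock doors (21 vs 36).
#5: worse on highway distance (36 vs 31).
#6: worse on dock doors (18 vs 36).
#7: worse on dock doors (14 vs 36).
#8: worse on dock doors (7 vs 36).
#9: worse on highway distance (38 vs 31).
#10: worse on dock doors (15 vs 36).
No option dominates #1.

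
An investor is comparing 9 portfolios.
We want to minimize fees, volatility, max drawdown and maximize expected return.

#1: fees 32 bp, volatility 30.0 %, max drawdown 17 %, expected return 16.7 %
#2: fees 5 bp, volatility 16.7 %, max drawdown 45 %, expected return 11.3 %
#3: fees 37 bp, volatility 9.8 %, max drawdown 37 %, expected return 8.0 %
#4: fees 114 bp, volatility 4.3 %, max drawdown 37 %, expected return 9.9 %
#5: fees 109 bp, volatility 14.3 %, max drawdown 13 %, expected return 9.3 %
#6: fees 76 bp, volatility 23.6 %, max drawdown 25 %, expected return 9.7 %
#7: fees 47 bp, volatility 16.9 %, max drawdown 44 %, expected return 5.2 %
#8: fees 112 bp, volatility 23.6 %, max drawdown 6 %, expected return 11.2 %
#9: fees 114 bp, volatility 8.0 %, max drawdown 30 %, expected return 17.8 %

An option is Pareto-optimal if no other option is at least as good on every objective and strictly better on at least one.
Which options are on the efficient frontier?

#1, #2, #3, #4, #5, #6, #8, #9

#1: not dominated.
#2: not dominated (best fees).
#3: not dominated.
#4: not dominated (best volatility).
#5: not dominated.
#6: not dominated.
#7: dominated by #3 (fees 37≤47, volatility 9.8≤16.9, max drawdown 37≤44, expected return 8.0≥5.2).
#8: not dominated (best max drawdown).
#9: not dominated (best expected return).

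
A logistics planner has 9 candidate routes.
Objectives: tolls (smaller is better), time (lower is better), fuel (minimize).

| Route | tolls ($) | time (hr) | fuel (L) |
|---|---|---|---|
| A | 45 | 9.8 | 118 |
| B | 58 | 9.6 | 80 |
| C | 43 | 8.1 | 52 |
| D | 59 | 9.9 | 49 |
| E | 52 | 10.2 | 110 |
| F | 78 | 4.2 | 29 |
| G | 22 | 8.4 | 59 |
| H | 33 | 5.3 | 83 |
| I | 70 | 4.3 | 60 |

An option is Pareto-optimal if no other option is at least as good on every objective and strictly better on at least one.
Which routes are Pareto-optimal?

A: dominated by C (tolls 43≤45, time 8.1≤9.8, fuel 52≤118).
B: dominated by C (tolls 43≤58, time 8.1≤9.6, fuel 52≤80).
C: not dominated.
D: not dominated.
E: dominated by C (tolls 43≤52, time 8.1≤10.2, fuel 52≤110).
F: not dominated (best time).
G: not dominated (best tolls).
H: not dominated.
I: not dominated.

C, D, F, G, H, I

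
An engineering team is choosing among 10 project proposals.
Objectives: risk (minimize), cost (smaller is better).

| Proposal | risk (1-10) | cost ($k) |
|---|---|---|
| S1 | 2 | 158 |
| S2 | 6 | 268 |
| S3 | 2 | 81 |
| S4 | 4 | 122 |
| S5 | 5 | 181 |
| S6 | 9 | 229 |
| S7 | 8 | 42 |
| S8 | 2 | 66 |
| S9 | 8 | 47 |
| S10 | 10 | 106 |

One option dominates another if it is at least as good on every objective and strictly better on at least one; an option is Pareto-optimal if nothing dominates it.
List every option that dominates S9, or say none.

S7: risk 8≤8, cost 42≤47 — dominates S9.
Others (S1, S2, S3, S4, S5, S6, S8, S10) are each worse than S9 on at least one objective.

S7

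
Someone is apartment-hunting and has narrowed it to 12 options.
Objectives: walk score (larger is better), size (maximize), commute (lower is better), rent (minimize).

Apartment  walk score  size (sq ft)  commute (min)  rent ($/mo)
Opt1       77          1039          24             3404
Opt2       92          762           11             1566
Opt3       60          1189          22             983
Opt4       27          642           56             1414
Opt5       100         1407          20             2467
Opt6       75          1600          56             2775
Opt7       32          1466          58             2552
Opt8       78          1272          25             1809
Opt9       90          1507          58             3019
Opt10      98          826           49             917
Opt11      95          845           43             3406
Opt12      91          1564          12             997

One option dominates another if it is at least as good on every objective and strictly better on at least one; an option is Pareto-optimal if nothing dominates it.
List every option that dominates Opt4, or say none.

Opt3: walk score 60≥27, size 1189≥642, commute 22≤56, rent 983≤1414 — dominates Opt4.
Opt10: walk score 98≥27, size 826≥642, commute 49≤56, rent 917≤1414 — dominates Opt4.
Opt12: walk score 91≥27, size 1564≥642, commute 12≤56, rent 997≤1414 — dominates Opt4.
Others (Opt1, Opt2, Opt5, Opt6, Opt7, Opt8, Opt9, Opt11) are each worse than Opt4 on at least one objective.

Opt3, Opt10, Opt12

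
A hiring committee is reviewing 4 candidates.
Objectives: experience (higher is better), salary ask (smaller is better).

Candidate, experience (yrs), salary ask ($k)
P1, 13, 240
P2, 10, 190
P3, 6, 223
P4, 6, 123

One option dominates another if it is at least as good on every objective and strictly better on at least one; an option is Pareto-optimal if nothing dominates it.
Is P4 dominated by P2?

No

P2 vs P4: P2 is worse on salary ask (190 vs 123), so it does not dominate P4.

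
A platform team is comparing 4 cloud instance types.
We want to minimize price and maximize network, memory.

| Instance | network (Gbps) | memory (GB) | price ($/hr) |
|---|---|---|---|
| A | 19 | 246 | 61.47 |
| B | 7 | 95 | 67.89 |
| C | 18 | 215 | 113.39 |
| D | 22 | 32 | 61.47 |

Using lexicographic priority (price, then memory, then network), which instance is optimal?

First minimize price: best is 61.47, kept {A, D}.
Then maximize memory: best is 246, kept {A}.

A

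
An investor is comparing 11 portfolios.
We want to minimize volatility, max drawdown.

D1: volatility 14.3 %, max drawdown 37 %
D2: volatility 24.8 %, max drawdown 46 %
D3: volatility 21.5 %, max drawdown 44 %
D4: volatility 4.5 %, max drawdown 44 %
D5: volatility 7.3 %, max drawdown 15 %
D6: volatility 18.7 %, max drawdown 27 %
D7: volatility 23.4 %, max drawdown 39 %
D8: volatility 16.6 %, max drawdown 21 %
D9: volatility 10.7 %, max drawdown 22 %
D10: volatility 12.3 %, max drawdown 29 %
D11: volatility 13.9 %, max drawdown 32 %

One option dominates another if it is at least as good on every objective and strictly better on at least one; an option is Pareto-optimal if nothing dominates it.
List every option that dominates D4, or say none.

D1: worse on volatility (14.3 vs 4.5).
D2: worse on volatility (24.8 vs 4.5).
D3: worse on volatility (21.5 vs 4.5).
D5: worse on volatility (7.3 vs 4.5).
D6: worse on volatility (18.7 vs 4.5).
D7: worse on volatility (23.4 vs 4.5).
D8: worse on volatility (16.6 vs 4.5).
D9: worse on volatility (10.7 vs 4.5).
D10: worse on volatility (12.3 vs 4.5).
D11: worse on volatility (13.9 vs 4.5).
No option dominates D4.

none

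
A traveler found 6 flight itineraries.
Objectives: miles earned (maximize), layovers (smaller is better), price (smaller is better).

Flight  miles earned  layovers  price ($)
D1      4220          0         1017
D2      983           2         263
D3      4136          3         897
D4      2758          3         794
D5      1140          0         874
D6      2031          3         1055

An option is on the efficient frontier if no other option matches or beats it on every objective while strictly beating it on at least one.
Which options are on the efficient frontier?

D1: not dominated (best miles earned).
D2: not dominated (best price).
D3: not dominated.
D4: not dominated.
D5: not dominated.
D6: dominated by D1 (miles earned 4220≥2031, layovers 0≤3, price 1017≤1055).

D1, D2, D3, D4, D5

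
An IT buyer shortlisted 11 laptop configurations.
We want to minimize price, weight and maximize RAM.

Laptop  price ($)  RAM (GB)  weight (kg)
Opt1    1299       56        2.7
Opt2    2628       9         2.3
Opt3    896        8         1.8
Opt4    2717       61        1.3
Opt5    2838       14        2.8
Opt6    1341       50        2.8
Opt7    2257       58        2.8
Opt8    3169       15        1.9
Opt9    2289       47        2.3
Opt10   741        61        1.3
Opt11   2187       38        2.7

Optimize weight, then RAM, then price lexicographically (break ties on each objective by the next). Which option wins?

First minimize weight: best is 1.3, kept {Opt4, Opt10}.
Then maximize RAM: best is 61, kept {Opt4, Opt10}.
Then minimize price: best is 741, kept {Opt10}.

Opt10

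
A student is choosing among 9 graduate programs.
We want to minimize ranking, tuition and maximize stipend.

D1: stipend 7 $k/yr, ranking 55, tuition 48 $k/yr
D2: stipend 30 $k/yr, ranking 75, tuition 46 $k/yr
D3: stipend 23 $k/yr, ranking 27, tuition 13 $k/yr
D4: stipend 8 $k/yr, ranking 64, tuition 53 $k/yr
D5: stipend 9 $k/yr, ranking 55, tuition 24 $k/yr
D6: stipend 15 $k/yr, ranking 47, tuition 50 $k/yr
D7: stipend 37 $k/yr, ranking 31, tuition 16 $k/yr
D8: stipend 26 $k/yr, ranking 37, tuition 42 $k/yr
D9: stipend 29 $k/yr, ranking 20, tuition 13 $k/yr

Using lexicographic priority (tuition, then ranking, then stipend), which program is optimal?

First minimize tuition: best is 13, kept {D3, D9}.
Then minimize ranking: best is 20, kept {D9}.

D9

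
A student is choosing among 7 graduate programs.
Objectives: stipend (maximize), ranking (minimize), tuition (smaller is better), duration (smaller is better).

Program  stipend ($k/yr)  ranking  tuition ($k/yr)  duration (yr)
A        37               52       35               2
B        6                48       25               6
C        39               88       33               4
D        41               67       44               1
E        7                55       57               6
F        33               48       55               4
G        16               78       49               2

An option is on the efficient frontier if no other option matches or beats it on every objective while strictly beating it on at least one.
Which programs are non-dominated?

A: not dominated.
B: not dominated (best tuition).
C: not dominated.
D: not dominated (best stipend).
E: dominated by A (stipend 37≥7, ranking 52≤55, tuition 35≤57, duration 2≤6).
F: not dominated.
G: dominated by A (stipend 37≥16, ranking 52≤78, tuition 35≤49, duration 2≤2).

A, B, C, D, F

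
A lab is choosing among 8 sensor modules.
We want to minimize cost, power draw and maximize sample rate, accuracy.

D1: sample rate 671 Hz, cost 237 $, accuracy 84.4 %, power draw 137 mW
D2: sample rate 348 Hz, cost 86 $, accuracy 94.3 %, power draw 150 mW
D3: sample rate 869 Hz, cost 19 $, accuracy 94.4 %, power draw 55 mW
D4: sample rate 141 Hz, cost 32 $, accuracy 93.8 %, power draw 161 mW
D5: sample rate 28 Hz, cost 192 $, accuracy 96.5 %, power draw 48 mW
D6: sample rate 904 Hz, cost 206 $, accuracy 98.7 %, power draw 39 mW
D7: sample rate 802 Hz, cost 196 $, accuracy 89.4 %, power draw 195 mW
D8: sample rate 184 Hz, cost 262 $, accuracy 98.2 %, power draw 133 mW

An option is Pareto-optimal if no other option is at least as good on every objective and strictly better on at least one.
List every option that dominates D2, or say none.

D3

D3: sample rate 869≥348, cost 19≤86, accuracy 94.4≥94.3, power draw 55≤150 — dominates D2.
Others (D1, D4, D5, D6, D7, D8) are each worse than D2 on at least one objective.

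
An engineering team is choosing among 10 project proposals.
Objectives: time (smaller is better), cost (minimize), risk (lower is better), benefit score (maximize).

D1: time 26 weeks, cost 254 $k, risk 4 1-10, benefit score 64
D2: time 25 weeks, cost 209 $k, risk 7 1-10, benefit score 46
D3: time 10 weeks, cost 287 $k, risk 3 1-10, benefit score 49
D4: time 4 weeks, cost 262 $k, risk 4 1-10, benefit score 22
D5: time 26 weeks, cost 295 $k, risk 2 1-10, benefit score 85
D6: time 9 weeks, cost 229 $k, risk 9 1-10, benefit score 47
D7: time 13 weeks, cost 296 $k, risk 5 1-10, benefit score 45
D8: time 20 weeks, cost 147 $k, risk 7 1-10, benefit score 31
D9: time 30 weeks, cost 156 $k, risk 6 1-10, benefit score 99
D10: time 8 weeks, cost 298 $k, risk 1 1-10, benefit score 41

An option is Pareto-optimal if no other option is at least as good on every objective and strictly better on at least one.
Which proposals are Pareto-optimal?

D1: not dominated.
D2: not dominated.
D3: not dominated.
D4: not dominated (best time).
D5: not dominated.
D6: not dominated.
D7: dominated by D3 (time 10≤13, cost 287≤296, risk 3≤5, benefit score 49≥45).
D8: not dominated (best cost).
D9: not dominated (best benefit score).
D10: not dominated (best risk).

D1, D2, D3, D4, D5, D6, D8, D9, D10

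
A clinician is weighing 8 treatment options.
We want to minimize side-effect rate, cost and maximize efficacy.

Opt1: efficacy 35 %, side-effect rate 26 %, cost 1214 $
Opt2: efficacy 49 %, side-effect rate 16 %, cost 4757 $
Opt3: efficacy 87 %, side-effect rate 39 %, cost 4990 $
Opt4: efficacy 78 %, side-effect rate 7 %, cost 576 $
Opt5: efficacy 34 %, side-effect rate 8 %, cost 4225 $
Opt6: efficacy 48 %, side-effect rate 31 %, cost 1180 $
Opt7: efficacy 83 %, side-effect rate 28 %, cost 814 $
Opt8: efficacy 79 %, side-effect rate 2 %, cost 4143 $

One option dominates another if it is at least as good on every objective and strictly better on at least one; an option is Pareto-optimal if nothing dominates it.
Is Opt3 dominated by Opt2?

Opt2 vs Opt3: Opt2 is worse on efficacy (49 vs 87), so it does not dominate Opt3.

No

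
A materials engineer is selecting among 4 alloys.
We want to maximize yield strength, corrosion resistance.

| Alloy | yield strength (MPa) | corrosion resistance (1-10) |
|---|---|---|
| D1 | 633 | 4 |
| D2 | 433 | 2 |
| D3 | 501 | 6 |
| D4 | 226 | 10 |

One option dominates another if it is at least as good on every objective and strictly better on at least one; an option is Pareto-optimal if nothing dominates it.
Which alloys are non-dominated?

D1, D3, D4

D1: not dominated (best yield strength).
D2: dominated by D1 (yield strength 633≥433, corrosion resistance 4≥2).
D3: not dominated.
D4: not dominated (best corrosion resistance).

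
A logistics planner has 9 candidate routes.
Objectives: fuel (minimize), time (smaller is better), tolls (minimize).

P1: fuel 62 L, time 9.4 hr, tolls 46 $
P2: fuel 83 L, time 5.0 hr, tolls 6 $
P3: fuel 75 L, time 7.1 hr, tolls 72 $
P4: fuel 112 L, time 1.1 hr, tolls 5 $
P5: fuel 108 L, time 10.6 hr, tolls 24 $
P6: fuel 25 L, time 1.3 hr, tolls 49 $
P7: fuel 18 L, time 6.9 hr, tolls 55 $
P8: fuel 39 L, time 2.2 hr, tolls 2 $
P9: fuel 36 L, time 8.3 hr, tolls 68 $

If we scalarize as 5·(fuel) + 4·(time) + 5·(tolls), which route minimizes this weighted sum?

P1: 5·62 + 4·9.4 + 5·46 = 577.6
P2: 5·83 + 4·5.0 + 5·6 = 465.0
P3: 5·75 + 4·7.1 + 5·72 = 763.4
P4: 5·112 + 4·1.1 + 5·5 = 589.4
P5: 5·108 + 4·10.6 + 5·24 = 702.4
P6: 5·25 + 4·1.3 + 5·49 = 375.2
P7: 5·18 + 4·6.9 + 5·55 = 392.6
P8: 5·39 + 4·2.2 + 5·2 = 213.8
P9: 5·36 + 4·8.3 + 5·68 = 553.2
Lowest: P8 at 213.8.

P8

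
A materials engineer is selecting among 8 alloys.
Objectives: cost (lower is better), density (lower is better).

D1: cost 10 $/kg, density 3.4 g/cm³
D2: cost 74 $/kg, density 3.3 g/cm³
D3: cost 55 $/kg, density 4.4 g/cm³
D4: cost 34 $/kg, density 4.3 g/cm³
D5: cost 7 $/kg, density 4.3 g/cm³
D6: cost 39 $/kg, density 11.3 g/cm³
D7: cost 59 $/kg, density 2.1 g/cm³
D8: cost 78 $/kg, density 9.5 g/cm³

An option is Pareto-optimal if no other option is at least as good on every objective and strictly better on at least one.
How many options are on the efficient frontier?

3

D1: not dominated.
D2: dominated by D7 (cost 59≤74, density 2.1≤3.3).
D3: dominated by D1 (cost 10≤55, density 3.4≤4.4).
D4: dominated by D1 (cost 10≤34, density 3.4≤4.3).
D5: not dominated (best cost).
D6: dominated by D1 (cost 10≤39, density 3.4≤11.3).
D7: not dominated (best density).
D8: dominated by D1 (cost 10≤78, density 3.4≤9.5).
Pareto-optimal: D1, D5, D7 → 3.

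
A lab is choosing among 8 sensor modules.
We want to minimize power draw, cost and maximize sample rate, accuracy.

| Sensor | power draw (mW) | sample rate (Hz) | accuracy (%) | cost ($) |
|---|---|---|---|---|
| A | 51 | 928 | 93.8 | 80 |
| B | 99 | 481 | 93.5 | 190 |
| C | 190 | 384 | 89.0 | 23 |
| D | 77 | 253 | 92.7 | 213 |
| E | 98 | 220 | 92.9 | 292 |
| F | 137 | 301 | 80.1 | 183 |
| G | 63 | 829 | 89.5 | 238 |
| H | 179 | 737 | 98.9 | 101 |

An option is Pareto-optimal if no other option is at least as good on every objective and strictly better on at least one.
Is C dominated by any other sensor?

A: worse on cost (80 vs 23).
B: worse on cost (190 vs 23).
D: worse on sample rate (253 vs 384).
E: worse on sample rate (220 vs 384).
F: worse on sample rate (301 vs 384).
G: worse on cost (238 vs 23).
H: worse on cost (101 vs 23).
No option is at least as good as C on every objective and strictly better on one.

No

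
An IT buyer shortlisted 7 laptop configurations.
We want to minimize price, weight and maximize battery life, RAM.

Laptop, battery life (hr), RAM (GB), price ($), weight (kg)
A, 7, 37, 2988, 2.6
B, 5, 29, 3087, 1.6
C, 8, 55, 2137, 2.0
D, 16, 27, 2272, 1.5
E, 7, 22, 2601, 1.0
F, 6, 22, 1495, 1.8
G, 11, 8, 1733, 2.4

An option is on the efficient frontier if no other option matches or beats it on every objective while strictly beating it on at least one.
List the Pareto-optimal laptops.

B, C, D, E, F, G

A: dominated by C (battery life 8≥7, RAM 55≥37, price 2137≤2988, weight 2.0≤2.6).
B: not dominated.
C: not dominated (best RAM).
D: not dominated (best battery life).
E: not dominated (best weight).
F: not dominated (best price).
G: not dominated.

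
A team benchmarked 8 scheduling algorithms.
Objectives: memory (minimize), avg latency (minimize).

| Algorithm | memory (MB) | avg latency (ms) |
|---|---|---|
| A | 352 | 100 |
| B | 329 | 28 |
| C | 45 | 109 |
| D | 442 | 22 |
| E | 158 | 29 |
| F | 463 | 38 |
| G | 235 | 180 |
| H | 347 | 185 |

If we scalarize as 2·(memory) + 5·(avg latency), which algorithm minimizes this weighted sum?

E

A: 2·352 + 5·100 = 1204
B: 2·329 + 5·28 = 798
C: 2·45 + 5·109 = 635
D: 2·442 + 5·22 = 994
E: 2·158 + 5·29 = 461
F: 2·463 + 5·38 = 1116
G: 2·235 + 5·180 = 1370
H: 2·347 + 5·185 = 1619
Lowest: E at 461.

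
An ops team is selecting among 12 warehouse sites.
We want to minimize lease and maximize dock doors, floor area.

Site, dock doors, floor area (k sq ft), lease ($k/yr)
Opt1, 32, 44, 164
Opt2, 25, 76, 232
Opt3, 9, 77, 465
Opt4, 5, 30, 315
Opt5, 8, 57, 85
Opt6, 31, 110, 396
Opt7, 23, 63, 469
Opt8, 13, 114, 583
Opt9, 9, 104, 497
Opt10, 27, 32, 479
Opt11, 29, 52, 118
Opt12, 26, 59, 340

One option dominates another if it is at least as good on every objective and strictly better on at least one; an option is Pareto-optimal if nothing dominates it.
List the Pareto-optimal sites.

Opt1, Opt2, Opt5, Opt6, Opt8, Opt11, Opt12

Opt1: not dominated (best dock doors).
Opt2: not dominated.
Opt3: dominated by Opt6 (dock doors 31≥9, floor area 110≥77, lease 396≤465).
Opt4: dominated by Opt1 (dock doors 32≥5, floor area 44≥30, lease 164≤315).
Opt5: not dominated (best lease).
Opt6: not dominated.
Opt7: dominated by Opt2 (dock doors 25≥23, floor area 76≥63, lease 232≤469).
Opt8: not dominated (best floor area).
Opt9: dominated by Opt6 (dock doors 31≥9, floor area 110≥104, lease 396≤497).
Opt10: dominated by Opt1 (dock doors 32≥27, floor area 44≥32, lease 164≤479).
Opt11: not dominated.
Opt12: not dominated.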